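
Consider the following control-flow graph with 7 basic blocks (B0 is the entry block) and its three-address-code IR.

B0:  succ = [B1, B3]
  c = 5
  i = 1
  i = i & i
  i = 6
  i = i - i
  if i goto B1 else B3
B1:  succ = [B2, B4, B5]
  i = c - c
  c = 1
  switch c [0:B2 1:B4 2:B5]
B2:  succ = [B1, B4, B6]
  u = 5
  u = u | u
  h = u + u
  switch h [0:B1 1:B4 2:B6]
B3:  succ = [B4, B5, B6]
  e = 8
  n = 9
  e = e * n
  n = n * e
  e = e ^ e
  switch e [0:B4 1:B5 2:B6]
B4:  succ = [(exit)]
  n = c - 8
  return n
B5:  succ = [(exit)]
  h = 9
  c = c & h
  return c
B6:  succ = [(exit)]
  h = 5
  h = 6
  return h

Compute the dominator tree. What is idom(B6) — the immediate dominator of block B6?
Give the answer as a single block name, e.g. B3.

idom tree: B1←B0 B2←B1 B3←B0 B4←B0 B5←B0 B6←B0
Dom at joins:
  B1: preds {B0,B2}: {B0} ∩ {B0,B1,B2} = {B0}; idom=B0
  B4: preds {B1,B2,B3}: {B0,B1} ∩ {B0,B1,B2} ∩ {B0,B3} = {B0}; idom=B0
  B5: preds {B1,B3}: {B0,B1} ∩ {B0,B3} = {B0}; idom=B0
  B6: preds {B2,B3}: {B0,B1,B2} ∩ {B0,B3} = {B0}; idom=B0

idom(B6) = B0

Answer: B0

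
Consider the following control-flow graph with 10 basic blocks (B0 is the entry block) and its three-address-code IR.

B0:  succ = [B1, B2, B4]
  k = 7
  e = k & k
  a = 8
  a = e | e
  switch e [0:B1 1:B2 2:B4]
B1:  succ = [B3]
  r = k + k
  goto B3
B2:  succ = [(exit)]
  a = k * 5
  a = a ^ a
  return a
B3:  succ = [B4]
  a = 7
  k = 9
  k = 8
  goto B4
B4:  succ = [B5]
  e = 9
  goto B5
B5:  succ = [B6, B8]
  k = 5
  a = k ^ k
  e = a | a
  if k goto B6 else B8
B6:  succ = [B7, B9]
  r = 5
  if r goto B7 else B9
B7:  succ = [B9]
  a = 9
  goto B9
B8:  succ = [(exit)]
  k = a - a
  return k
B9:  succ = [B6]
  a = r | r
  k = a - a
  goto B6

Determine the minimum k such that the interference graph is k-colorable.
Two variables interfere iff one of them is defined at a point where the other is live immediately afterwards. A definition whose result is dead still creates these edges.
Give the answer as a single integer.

Answer: 3

Working:
def/use:
  B0: def={a,e,k} ue=∅
  B1: def={r} ue={k}
  B2: def={a} ue={k}
  B3: def={a,k} ue=∅
  B4: def={e} ue=∅
  B5: def={a,e,k} ue=∅
  B6: def={r} ue=∅
  B7: def={a} ue=∅
  B8: def={k} ue={a}
  B9: def={a,k} ue={r}

Liveness:
  B0: in=∅ out={k}
  B1: in={k} out=∅
  B2: in={k} out=∅
  B3: in=∅ out=∅
  B4: in=∅ out=∅
  B5: in=∅ out={a}
  B6: in=∅ out={r}
  B7: in={r} out={r}
  B8: in={a} out=∅
  B9: in={r} out=∅

Interference:
  a: {e,k,r}
  e: {a,k}
  k: {a,e}
  r: {a}

Colouring:
  {a,e,k} pairwise interfere (3-clique) ⇒ χ ≥ 3
  3-colouring: r0={a}  r1={e,r}  r2={k}
  χ = 3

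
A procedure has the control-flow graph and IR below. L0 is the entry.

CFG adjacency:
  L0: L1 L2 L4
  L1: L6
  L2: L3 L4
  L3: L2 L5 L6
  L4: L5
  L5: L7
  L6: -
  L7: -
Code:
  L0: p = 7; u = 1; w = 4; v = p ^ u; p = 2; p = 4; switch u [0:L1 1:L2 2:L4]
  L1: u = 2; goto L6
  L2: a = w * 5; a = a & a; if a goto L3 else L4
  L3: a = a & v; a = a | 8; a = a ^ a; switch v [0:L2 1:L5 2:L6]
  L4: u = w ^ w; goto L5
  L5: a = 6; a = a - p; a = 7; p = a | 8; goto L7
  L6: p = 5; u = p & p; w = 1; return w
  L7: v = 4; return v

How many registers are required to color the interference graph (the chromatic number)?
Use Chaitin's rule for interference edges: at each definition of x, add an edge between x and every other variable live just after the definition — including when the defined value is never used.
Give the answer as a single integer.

Answer: 4

Derivation:
Per-block:
  L0: {p,u,v,w} / ∅
  L1: {u} / ∅
  L2: {a} / {w}
  L3: {a} / {a,v}
  L4: {u} / {w}
  L5: {a,p} / {p}
  L6: {p,u,w} / ∅
  L7: {v} / ∅

Backward fixpoint:
  L0: in=∅ out={p,v,w}
  L1: in=∅ out=∅
  L2: in={p,v,w} out={a,p,v,w}
  L3: in={a,p,v,w} out={p,v,w}
  L4: in={p,w} out={p}
  L5: in={p} out=∅
  L6: in=∅ out=∅
  L7: in=∅ out=∅

Interference:
  a↔{p,v,w}
  p↔{a,u,v,w}
  u↔{p,v,w}
  v↔{a,p,u,w}
  w↔{a,p,u,v}

Chromatic number:
  lower bound: {a,p,v,w} mutually conflict ⇒ χ ≥ 4
  assign a→r3 p→r0 u→r3 v→r1 w→r2 — no edge inside a register ⇒ χ ≤ 4
  χ = 4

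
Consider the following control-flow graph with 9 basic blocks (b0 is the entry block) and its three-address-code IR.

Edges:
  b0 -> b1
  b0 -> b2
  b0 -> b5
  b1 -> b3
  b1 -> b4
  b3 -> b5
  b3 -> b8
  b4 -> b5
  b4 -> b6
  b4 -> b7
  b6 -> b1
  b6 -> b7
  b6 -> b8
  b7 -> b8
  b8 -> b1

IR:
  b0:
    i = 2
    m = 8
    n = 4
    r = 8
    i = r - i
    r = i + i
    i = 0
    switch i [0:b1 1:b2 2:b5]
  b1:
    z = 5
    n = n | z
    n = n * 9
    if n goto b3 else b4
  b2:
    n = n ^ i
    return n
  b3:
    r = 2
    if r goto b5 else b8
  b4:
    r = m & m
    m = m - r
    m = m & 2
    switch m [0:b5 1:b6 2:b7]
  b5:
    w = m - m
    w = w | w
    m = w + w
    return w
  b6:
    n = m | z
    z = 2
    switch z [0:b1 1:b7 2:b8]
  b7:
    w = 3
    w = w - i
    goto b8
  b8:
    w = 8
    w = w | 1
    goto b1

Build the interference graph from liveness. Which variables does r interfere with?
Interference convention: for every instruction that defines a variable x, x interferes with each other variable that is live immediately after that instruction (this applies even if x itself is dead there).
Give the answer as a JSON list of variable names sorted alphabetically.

Answer: ["i", "m", "n", "z"]

Analysis:
Per-block:
  b0: {i,m,n,r} / ∅
  b1: {n,z} / {n}
  b2: {n} / {i,n}
  b3: {r} / ∅
  b4: {m,r} / {m}
  b5: {m,w} / {m}
  b6: {n,z} / {m,z}
  b7: {w} / {i}
  b8: {w} / ∅

Live sets:
  live b0: ∅→{i,m,n}
  live b1: {i,m,n}→{i,m,n,z}
  live b2: {i,n}→∅
  live b3: {i,m,n}→{i,m,n}
  live b4: {i,m,n,z}→{i,m,n,z}
  live b5: {m}→∅
  live b6: {i,m,z}→{i,m,n}
  live b7: {i,m,n}→{i,m,n}
  live b8: {i,m,n}→{i,m,n}

Interfere edges:
  i↔{m,n,r,w,z}
  m↔{i,n,r,w,z}
  n↔{i,m,r,w,z}
  r↔{i,m,n,z}
  w↔{i,m,n}
  z↔{i,m,n,r}

N(r) = ["i", "m", "n", "z"]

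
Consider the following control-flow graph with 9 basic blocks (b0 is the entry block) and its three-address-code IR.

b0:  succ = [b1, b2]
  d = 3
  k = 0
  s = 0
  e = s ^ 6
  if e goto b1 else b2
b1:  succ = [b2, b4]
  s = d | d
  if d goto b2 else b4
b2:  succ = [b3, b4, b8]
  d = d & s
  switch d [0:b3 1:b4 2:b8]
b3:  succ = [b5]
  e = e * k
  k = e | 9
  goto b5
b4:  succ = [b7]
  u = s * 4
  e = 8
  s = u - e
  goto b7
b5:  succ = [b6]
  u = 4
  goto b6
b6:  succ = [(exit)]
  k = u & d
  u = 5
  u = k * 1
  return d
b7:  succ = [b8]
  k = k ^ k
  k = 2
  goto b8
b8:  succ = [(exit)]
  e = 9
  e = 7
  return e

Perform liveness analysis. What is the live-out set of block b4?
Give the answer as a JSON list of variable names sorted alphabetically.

Answer: ["k"]

Derivation:
Per-block:
  b0: {d,e,k,s} / ∅
  b1: {s} / {d}
  b2: {d} / {d,s}
  b3: {e,k} / {e,k}
  b4: {e,s,u} / {s}
  b5: {u} / ∅
  b6: {k,u} / {d,u}
  b7: {k} / {k}
  b8: {e} / ∅

Liveness:
  b0 li=∅ lo={d,e,k,s}
  b1 li={d,e,k} lo={d,e,k,s}
  b2 li={d,e,k,s} lo={d,e,k,s}
  b3 li={d,e,k} lo={d}
  b4 li={k,s} lo={k}
  b5 li={d} lo={d,u}
  b6 li={d,u} lo=∅
  b7 li={k} lo=∅
  b8 li=∅ lo=∅

live-out(b4) = ["k"]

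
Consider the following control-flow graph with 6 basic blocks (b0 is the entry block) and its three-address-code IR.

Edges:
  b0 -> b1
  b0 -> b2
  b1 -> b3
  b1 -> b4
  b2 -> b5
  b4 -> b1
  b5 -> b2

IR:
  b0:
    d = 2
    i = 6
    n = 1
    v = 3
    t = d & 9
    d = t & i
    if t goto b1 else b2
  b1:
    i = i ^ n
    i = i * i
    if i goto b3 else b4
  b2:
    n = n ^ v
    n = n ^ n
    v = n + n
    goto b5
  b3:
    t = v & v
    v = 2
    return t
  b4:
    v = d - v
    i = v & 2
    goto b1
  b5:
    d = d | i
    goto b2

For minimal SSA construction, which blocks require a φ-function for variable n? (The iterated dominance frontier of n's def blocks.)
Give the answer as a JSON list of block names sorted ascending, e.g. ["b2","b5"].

Answer: ["b2"]

Analysis:
idom tree: b1←b0 b2←b0 b3←b1 b4←b1 b5←b2
Dom∩ at merges:
  b1: preds {b0,b4}: {b0} ∩ {b0,b1,b4} = {b0}; idom=b0
  b2: preds {b0,b5}: {b0} ∩ {b0,b2,b5} = {b0}; idom=b0

DF derivation:
  join b1 pred b0: · stop@b0
  join b1 pred b4: b4→b1 stop@b0
  join b2 pred b0: · stop@b0
  join b2 pred b5: b5→b2 stop@b0
  b0 → ∅
  b1 → {b1}
  b2 → {b2}
  b3 → ∅
  b4 → {b1}
  b5 → {b2}

φ for n: defs {b0,b2}
  DF⁺ = {b2}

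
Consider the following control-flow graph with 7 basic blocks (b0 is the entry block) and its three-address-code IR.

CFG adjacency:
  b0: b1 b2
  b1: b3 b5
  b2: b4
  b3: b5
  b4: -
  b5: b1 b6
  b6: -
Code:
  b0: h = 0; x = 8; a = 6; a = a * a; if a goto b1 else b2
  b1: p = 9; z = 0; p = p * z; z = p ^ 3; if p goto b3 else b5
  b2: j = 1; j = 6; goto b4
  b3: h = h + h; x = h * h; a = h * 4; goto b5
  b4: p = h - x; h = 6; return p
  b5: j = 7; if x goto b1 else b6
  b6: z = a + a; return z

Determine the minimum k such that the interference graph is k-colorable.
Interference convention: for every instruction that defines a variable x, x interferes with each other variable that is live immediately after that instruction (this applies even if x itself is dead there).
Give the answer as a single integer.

def/use:
  b0: {a,h,x} / ∅
  b1: {p,z} / ∅
  b2: {j} / ∅
  b3: {a,h,x} / {h}
  b4: {h,p} / {h,x}
  b5: {j} / {x}
  b6: {z} / {a}

Liveness:
  b0 li=∅ lo={a,h,x}
  b1 li={a,h,x} lo={a,h,x}
  b2 li={h,x} lo={h,x}
  b3 li={h} lo={a,h,x}
  b4 li={h,x} lo=∅
  b5 li={a,h,x} lo={a,h,x}
  b6 li={a} lo=∅

Interfere edges:
  a↔{h,j,p,x,z}
  h↔{a,j,p,x,z}
  j↔{a,h,x}
  p↔{a,h,x,z}
  x↔{a,h,j,p,z}
  z↔{a,h,p,x}

Chromatic number:
  {a,h,p,x,z} pairwise interfere (5-clique) ⇒ χ ≥ 5
  5-colouring: r0={a}  r1={h}  r2={x}  r3={j,p}  r4={z}
  χ = 5

Answer: 5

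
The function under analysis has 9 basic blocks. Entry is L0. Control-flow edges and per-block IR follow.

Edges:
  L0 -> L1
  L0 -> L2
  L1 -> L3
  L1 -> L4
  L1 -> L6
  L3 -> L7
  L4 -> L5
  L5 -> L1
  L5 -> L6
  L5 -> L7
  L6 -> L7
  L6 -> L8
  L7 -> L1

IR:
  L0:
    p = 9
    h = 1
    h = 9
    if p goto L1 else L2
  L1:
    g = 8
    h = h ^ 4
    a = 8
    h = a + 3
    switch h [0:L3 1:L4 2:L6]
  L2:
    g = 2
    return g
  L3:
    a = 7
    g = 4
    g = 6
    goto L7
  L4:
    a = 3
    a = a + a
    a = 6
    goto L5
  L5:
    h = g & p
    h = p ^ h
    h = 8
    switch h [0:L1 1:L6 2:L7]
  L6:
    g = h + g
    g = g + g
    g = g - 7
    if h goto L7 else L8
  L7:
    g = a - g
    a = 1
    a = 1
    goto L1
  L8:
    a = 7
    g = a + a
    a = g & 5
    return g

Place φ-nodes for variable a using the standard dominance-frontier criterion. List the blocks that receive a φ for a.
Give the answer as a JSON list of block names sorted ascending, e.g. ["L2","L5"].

idom tree: L1←L0 L2←L0 L3←L1 L4←L1 L5←L4 L6←L1 L7←L1 L8←L6
Join-block Dom:
  L1: preds {L0,L5,L7}: {L0} ∩ {L0,L1,L4,L5} ∩ {L0,L1,L7} = {L0}; idom=L0
  L6: preds {L1,L5}: {L0,L1} ∩ {L0,L1,L4,L5} = {L0,L1}; idom=L1
  L7: preds {L3,L5,L6}: {L0,L1,L3} ∩ {L0,L1,L4,L5} ∩ {L0,L1,L6} = {L0,L1}; idom=L1

Frontier:
  L1←L0: walk · to L0
  L1←L5: walk L5→L4→L1 to L0
  L1←L7: walk L7→L1 to L0
  L6←L1: walk · to L1
  L6←L5: walk L5→L4 to L1
  L7←L3: walk L3 to L1
  L7←L5: walk L5→L4 to L1
  L7←L6: walk L6 to L1
  L0: DF=∅
  L1: DF={L1}
  L2: DF=∅
  L3: DF={L7}
  L4: DF={L1,L6,L7}
  L5: DF={L1,L6,L7}
  L6: DF={L7}
  L7: DF={L1}
  L8: DF=∅

φ for a: defs {L1,L3,L4,L7,L8}
  DF⁺ = {L1,L6,L7}

Answer: ["L1", "L6", "L7"]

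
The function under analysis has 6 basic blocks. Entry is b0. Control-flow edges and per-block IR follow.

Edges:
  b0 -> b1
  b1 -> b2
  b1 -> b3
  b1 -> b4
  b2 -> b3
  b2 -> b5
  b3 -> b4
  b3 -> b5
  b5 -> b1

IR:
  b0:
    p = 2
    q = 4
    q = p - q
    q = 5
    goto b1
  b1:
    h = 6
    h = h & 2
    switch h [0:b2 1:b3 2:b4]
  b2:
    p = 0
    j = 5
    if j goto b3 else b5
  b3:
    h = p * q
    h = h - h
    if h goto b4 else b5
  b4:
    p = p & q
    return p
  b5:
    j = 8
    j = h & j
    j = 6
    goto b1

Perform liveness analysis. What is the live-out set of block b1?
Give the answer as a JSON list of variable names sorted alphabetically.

Answer: ["h", "p", "q"]

Derivation:
def/use:
  b0: def={p,q} ue=∅
  b1: def={h} ue=∅
  b2: def={j,p} ue=∅
  b3: def={h} ue={p,q}
  b4: def={p} ue={p,q}
  b5: def={j} ue={h}

Live sets:
  b0: in=∅ out={p,q}
  b1: in={p,q} out={h,p,q}
  b2: in={h,q} out={h,p,q}
  b3: in={p,q} out={h,p,q}
  b4: in={p,q} out=∅
  b5: in={h,p,q} out={p,q}

live-out(b1) = ["h", "p", "q"]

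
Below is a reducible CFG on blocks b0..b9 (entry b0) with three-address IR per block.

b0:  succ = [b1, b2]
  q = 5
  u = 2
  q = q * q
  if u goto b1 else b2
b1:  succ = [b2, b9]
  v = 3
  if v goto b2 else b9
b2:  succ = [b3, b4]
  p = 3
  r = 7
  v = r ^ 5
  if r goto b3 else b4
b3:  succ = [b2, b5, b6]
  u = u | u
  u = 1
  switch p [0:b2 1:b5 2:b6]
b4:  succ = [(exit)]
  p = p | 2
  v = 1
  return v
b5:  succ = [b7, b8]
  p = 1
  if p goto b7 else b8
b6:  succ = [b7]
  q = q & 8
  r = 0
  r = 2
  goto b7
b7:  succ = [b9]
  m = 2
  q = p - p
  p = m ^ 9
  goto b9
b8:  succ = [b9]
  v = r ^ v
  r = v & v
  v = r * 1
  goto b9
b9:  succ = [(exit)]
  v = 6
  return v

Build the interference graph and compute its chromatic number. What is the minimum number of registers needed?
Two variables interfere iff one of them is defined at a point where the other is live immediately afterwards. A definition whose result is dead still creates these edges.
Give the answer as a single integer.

Block summaries:
  b0: def={q,u} ue=∅
  b1: def={v} ue=∅
  b2: def={p,r,v} ue=∅
  b3: def={u} ue={p,u}
  b4: def={p,v} ue={p}
  b5: def={p} ue=∅
  b6: def={q,r} ue={q}
  b7: def={m,p,q} ue={p}
  b8: def={r,v} ue={r,v}
  b9: def={v} ue=∅

Live sets:
  b0: in=∅ out={q,u}
  b1: in={q,u} out={q,u}
  b2: in={q,u} out={p,q,r,u,v}
  b3: in={p,q,r,u,v} out={p,q,r,u,v}
  b4: in={p} out=∅
  b5: in={r,v} out={p,r,v}
  b6: in={p,q} out={p}
  b7: in={p} out=∅
  b8: in={r,v} out=∅
  b9: in=∅ out=∅

Interfere edges:
  m — {p,q}
  p — {m,q,r,u,v}
  q — {m,p,r,u,v}
  r — {p,q,u,v}
  u — {p,q,r,v}
  v — {p,q,r,u}

Registers:
  lower bound: {p,q,r,u,v} mutually conflict ⇒ χ ≥ 5
  5-colouring: c0={p}  c1={q}  c2={m,r}  c3={u}  c4={v}
  χ = 5

Answer: 5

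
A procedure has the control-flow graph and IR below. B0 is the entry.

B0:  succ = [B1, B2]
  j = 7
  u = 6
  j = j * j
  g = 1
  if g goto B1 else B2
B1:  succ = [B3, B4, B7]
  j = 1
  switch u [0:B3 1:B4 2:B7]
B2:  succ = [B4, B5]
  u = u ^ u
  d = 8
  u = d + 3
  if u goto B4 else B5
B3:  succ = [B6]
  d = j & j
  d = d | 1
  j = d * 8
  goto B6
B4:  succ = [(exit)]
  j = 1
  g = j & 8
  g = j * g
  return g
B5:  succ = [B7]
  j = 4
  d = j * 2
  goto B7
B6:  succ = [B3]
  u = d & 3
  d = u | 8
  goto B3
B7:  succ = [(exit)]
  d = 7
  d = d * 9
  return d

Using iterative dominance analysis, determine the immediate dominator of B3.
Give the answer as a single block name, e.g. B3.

Answer: B1

Working:
idom tree: B1←B0 B2←B0 B3←B1 B4←B0 B5←B2 B6←B3 B7←B0
Join-block Dom:
  B3: preds {B1,B6}: {B0,B1} ∩ {B0,B1,B3,B6} = {B0,B1}; idom=B1
  B4: preds {B1,B2}: {B0,B1} ∩ {B0,B2} = {B0}; idom=B0
  B7: preds {B1,B5}: {B0,B1} ∩ {B0,B2,B5} = {B0}; idom=B0

idom(B3) = B1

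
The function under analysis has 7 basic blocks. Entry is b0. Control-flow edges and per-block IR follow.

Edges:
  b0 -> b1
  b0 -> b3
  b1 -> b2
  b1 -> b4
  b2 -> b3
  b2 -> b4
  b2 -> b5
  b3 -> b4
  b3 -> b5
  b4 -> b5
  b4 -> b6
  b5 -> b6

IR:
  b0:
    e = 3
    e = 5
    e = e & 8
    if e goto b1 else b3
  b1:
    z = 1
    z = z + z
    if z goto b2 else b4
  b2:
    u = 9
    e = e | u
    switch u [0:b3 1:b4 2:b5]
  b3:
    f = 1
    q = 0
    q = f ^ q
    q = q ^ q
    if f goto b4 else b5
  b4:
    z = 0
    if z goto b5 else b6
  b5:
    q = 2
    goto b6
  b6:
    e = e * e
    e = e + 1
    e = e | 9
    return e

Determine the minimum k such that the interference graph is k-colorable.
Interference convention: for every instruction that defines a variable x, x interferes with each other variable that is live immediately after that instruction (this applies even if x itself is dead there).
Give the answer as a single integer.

Answer: 3

Derivation:
Per-block:
  b0: def={e} ue=∅
  b1: def={z} ue=∅
  b2: def={e,u} ue={e}
  b3: def={f,q} ue=∅
  b4: def={z} ue=∅
  b5: def={q} ue=∅
  b6: def={e} ue={e}

Live sets:
  b0 li=∅ lo={e}
  b1 li={e} lo={e}
  b2 li={e} lo={e}
  b3 li={e} lo={e}
  b4 li={e} lo={e}
  b5 li={e} lo={e}
  b6 li={e} lo=∅

Interfere edges:
  e↔{f,q,u,z}
  f↔{e,q}
  q↔{e,f}
  u↔{e}
  z↔{e}

Colouring:
  {e,f,q} pairwise interfere (3-clique) ⇒ χ ≥ 3
  assign e→R0 f→R1 q→R2 u→R1 z→R1 — no edge inside a register ⇒ χ ≤ 3
  χ = 3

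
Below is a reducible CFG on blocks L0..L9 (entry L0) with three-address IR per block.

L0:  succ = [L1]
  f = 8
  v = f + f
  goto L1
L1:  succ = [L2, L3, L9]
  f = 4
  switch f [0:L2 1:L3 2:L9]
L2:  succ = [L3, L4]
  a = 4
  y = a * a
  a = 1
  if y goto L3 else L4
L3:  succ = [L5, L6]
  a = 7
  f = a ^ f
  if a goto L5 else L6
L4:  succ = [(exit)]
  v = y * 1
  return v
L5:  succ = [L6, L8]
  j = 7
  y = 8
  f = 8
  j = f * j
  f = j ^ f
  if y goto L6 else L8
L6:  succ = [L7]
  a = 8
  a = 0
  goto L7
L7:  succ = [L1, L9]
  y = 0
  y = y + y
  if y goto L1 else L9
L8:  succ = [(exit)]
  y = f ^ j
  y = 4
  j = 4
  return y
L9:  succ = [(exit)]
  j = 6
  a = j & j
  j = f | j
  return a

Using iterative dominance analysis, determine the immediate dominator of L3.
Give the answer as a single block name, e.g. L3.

Answer: L1

Working:
idom tree: L1←L0 L2←L1 L3←L1 L4←L2 L5←L3 L6←L3 L7←L6 L8←L5 L9←L1
Dom∩ at merges:
  L1: preds {L0,L7}: {L0} ∩ {L0,L1,L3,L6,L7} = {L0}; idom=L0
  L3: preds {L1,L2}: {L0,L1} ∩ {L0,L1,L2} = {L0,L1}; idom=L1
  L6: preds {L3,L5}: {L0,L1,L3} ∩ {L0,L1,L3,L5} = {L0,L1,L3}; idom=L3
  L9: preds {L1,L7}: {L0,L1} ∩ {L0,L1,L3,L6,L7} = {L0,L1}; idom=L1

idom(L3) = L1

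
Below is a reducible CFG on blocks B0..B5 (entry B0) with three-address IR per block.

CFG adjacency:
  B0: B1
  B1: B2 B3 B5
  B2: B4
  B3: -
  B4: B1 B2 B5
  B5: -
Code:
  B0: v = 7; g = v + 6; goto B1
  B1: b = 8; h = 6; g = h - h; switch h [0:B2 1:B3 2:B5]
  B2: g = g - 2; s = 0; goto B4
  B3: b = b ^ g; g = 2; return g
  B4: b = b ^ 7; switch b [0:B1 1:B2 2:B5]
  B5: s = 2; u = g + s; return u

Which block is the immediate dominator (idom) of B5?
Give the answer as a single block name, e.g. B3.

Answer: B1

Derivation:
idom tree: B1←B0 B2←B1 B3←B1 B4←B2 B5←B1
Dom at joins:
  B1: preds {B0,B4}: {B0} ∩ {B0,B1,B2,B4} = {B0}; idom=B0
  B2: preds {B1,B4}: {B0,B1} ∩ {B0,B1,B2,B4} = {B0,B1}; idom=B1
  B5: preds {B1,B4}: {B0,B1} ∩ {B0,B1,B2,B4} = {B0,B1}; idom=B1

idom(B5) = B1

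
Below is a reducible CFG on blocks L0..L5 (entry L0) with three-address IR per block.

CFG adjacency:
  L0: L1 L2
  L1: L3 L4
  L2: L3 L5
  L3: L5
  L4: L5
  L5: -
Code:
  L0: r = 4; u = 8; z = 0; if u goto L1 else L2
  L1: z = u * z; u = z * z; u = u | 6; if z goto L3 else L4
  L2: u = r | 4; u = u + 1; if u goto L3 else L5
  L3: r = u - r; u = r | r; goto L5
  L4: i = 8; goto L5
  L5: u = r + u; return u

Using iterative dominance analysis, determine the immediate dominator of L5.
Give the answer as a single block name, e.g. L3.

Answer: L0

Derivation:
idom tree: L1←L0 L2←L0 L3←L0 L4←L1 L5←L0
Join-block Dom:
  L3: preds {L1,L2}: {L0,L1} ∩ {L0,L2} = {L0}; idom=L0
  L5: preds {L2,L3,L4}: {L0,L2} ∩ {L0,L3} ∩ {L0,L1,L4} = {L0}; idom=L0

idom(L5) = L0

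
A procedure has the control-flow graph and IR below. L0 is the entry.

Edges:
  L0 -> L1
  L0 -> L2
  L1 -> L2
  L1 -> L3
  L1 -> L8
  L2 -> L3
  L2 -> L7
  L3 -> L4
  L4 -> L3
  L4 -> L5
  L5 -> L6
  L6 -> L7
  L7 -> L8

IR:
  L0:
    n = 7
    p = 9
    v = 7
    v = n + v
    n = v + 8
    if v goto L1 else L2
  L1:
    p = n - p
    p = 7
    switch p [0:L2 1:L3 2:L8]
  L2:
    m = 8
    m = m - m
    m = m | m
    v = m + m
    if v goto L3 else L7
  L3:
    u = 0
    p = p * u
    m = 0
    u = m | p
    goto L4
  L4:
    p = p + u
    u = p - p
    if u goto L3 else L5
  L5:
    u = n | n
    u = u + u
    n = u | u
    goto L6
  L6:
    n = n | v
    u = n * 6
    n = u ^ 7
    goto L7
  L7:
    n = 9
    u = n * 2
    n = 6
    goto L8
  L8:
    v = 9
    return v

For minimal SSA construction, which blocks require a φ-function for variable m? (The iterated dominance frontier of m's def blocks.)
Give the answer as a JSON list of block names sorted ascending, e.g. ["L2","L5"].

idom tree: L1←L0 L2←L0 L3←L0 L4←L3 L5←L4 L6←L5 L7←L0 L8←L0
Dom at joins:
  L2: preds {L0,L1}: {L0} ∩ {L0,L1} = {L0}; idom=L0
  L3: preds {L1,L2,L4}: {L0,L1} ∩ {L0,L2} ∩ {L0,L3,L4} = {L0}; idom=L0
  L7: preds {L2,L6}: {L0,L2} ∩ {L0,L3,L4,L5,L6} = {L0}; idom=L0
  L8: preds {L1,L7}: {L0,L1} ∩ {L0,L7} = {L0}; idom=L0

DF walk-up:
  join L2 pred L0: · stop@L0
  join L2 pred L1: L1 stop@L0
  join L3 pred L1: L1 stop@L0
  join L3 pred L2: L2 stop@L0
  join L3 pred L4: L4→L3 stop@L0
  join L7 pred L2: L2 stop@L0
  join L7 pred L6: L6→L5→L4→L3 stop@L0
  join L8 pred L1: L1 stop@L0
  join L8 pred L7: L7 stop@L0
  L0 → ∅
  L1 → {L2,L3,L8}
  L2 → {L3,L7}
  L3 → {L3,L7}
  L4 → {L3,L7}
  L5 → {L7}
  L6 → {L7}
  L7 → {L8}
  L8 → ∅

φ for m: defs {L2,L3}
  DF⁺ = {L3,L7,L8}

Answer: ["L3", "L7", "L8"]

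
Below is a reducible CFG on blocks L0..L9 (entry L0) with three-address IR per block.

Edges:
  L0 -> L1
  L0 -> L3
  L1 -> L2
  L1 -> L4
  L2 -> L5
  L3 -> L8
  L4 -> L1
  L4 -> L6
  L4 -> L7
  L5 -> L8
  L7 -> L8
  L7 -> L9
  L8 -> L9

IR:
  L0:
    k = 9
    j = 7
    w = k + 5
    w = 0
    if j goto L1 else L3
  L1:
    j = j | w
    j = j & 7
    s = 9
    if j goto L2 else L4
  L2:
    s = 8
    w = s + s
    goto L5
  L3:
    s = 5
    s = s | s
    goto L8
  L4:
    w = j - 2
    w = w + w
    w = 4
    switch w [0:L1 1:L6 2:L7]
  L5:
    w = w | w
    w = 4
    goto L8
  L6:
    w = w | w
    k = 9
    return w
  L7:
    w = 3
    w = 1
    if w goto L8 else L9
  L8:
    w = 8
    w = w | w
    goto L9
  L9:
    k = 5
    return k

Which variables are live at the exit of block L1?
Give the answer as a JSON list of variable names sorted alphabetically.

Answer: ["j"]

Derivation:
def/use:
  L0: {j,k,w} / ∅
  L1: {j,s} / {j,w}
  L2: {s,w} / ∅
  L3: {s} / ∅
  L4: {w} / {j}
  L5: {w} / {w}
  L6: {k,w} / {w}
  L7: {w} / ∅
  L8: {w} / ∅
  L9: {k} / ∅

Backward fixpoint:
  L0 li=∅ lo={j,w}
  L1 li={j,w} lo={j}
  L2 li=∅ lo={w}
  L3 li=∅ lo=∅
  L4 li={j} lo={j,w}
  L5 li={w} lo=∅
  L6 li={w} lo=∅
  L7 li=∅ lo=∅
  L8 li=∅ lo=∅
  L9 li=∅ lo=∅

live-out(L1) = ["j"]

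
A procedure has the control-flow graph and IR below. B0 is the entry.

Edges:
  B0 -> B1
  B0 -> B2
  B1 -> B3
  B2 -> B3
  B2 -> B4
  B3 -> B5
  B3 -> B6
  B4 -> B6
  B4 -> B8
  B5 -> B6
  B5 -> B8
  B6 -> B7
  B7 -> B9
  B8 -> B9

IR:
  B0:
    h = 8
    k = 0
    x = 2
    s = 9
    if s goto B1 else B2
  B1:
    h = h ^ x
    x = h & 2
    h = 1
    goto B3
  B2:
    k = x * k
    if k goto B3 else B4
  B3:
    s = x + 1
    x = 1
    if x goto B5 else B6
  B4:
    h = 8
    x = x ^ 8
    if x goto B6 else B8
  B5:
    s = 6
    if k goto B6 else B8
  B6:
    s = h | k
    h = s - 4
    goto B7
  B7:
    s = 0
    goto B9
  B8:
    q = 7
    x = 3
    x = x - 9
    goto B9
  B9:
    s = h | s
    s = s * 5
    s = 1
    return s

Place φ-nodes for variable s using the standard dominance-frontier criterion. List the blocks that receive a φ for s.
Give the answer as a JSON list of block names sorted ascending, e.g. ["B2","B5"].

Answer: ["B6", "B8", "B9"]

Derivation:
idom tree: B1←B0 B2←B0 B3←B0 B4←B2 B5←B3 B6←B0 B7←B6 B8←B0 B9←B0
Dom at joins:
  B3: preds {B1,B2}: {B0,B1} ∩ {B0,B2} = {B0}; idom=B0
  B6: preds {B3,B4,B5}: {B0,B3} ∩ {B0,B2,B4} ∩ {B0,B3,B5} = {B0}; idom=B0
  B8: preds {B4,B5}: {B0,B2,B4} ∩ {B0,B3,B5} = {B0}; idom=B0
  B9: preds {B7,B8}: {B0,B6,B7} ∩ {B0,B8} = {B0}; idom=B0

DF derivation:
  B3←B1: walk B1 to B0
  B3←B2: walk B2 to B0
  B6←B3: walk B3 to B0
  B6←B4: walk B4→B2 to B0
  B6←B5: walk B5→B3 to B0
  B8←B4: walk B4→B2 to B0
  B8←B5: walk B5→B3 to B0
  B9←B7: walk B7→B6 to B0
  B9←B8: walk B8 to B0
  B0: DF=∅
  B1: DF={B3}
  B2: DF={B3,B6,B8}
  B3: DF={B6,B8}
  B4: DF={B6,B8}
  B5: DF={B6,B8}
  B6: DF={B9}
  B7: DF={B9}
  B8: DF={B9}
  B9: DF=∅

φ for s: defs {B0,B3,B5,B6,B7,B9}
  DF⁺ = {B6,B8,B9}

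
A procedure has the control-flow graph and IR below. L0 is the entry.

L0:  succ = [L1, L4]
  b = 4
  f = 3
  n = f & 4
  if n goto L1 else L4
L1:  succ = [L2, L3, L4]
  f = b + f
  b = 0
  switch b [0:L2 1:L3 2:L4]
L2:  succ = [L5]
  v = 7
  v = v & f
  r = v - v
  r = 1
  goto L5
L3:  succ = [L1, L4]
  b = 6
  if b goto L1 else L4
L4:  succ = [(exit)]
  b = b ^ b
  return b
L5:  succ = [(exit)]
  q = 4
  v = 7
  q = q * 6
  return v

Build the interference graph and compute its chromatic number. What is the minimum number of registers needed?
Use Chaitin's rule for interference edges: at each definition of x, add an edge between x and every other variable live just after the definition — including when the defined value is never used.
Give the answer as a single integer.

Block summaries:
  L0: {b,f,n} / ∅
  L1: {b,f} / {b,f}
  L2: {r,v} / {f}
  L3: {b} / ∅
  L4: {b} / {b}
  L5: {q,v} / ∅

Backward fixpoint:
  L0 li=∅ lo={b,f}
  L1 li={b,f} lo={b,f}
  L2 li={f} lo=∅
  L3 li={f} lo={b,f}
  L4 li={b} lo=∅
  L5 li=∅ lo=∅

Interference:
  b — {f,n}
  f — {b,n,v}
  n — {b,f}
  q — {v}
  r — ∅
  v — {f,q}

Colouring:
  clique {b,f,n} ⇒ need ≥ 3
  assign b→R1 f→R0 n→R2 q→R0 r→R0 v→R1 — no edge inside a register ⇒ χ ≤ 3
  χ = 3

Answer: 3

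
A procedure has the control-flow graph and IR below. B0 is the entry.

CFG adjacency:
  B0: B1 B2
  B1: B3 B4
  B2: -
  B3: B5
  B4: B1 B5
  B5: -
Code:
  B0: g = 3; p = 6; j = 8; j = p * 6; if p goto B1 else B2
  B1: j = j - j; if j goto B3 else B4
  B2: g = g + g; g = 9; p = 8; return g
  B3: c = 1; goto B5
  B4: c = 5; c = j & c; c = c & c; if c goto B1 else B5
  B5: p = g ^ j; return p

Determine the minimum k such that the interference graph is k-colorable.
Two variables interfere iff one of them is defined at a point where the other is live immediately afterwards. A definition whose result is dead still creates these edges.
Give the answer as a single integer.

Per-block:
  B0 def {g,j,p} use ∅
  B1 def {j} use {j}
  B2 def {g,p} use {g}
  B3 def {c} use ∅
  B4 def {c} use {j}
  B5 def {p} use {g,j}

Live sets:
  B0 li=∅ lo={g,j}
  B1 li={g,j} lo={g,j}
  B2 li={g} lo=∅
  B3 li={g,j} lo={g,j}
  B4 li={g,j} lo={g,j}
  B5 li={g,j} lo=∅

Conflict graph:
  c↔{g,j}
  g↔{c,j,p}
  j↔{c,g,p}
  p↔{g,j}

Registers:
  lower bound: {c,g,j} mutually conflict ⇒ χ ≥ 3
  assign c→r2 g→r0 j→r1 p→r2 — no edge inside a register ⇒ χ ≤ 3
  χ = 3

Answer: 3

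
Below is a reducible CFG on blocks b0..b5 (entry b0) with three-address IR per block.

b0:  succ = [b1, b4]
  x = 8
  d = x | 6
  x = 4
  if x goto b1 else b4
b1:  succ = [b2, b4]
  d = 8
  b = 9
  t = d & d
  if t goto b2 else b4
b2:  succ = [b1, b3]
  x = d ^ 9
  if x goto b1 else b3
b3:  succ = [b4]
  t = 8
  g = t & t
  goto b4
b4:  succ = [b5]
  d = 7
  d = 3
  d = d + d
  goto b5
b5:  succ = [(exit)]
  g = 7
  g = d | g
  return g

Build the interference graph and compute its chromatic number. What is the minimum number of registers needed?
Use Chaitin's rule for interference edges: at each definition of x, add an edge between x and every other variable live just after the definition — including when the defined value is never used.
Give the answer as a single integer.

Answer: 2

Analysis:
Per-block:
  b0: def={d,x} ue=∅
  b1: def={b,d,t} ue=∅
  b2: def={x} ue={d}
  b3: def={g,t} ue=∅
  b4: def={d} ue=∅
  b5: def={g} ue={d}

Live sets:
  b0: in=∅ out=∅
  b1: in=∅ out={d}
  b2: in={d} out=∅
  b3: in=∅ out=∅
  b4: in=∅ out={d}
  b5: in={d} out=∅

Interference:
  b↔{d}
  d↔{b,g,t}
  g↔{d}
  t↔{d}
  x↔∅

Colouring:
  lower bound: {b,d} mutually conflict ⇒ χ ≥ 2
  2-colouring: r0={d,x}  r1={b,g,t}
  χ = 2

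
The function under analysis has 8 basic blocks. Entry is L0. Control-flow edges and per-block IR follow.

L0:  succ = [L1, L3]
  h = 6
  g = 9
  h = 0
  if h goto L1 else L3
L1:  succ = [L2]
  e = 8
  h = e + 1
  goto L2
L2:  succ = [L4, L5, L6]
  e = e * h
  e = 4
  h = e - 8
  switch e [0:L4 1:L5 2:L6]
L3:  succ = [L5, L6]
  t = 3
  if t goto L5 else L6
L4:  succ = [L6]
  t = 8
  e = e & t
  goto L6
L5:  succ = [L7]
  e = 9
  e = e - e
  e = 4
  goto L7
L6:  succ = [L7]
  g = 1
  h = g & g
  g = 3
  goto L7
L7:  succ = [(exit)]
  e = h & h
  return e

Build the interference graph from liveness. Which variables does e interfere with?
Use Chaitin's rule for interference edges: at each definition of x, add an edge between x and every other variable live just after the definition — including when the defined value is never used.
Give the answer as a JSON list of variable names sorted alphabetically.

Answer: ["h", "t"]

Working:
Block summaries:
  L0: {g,h} / ∅
  L1: {e,h} / ∅
  L2: {e,h} / {e,h}
  L3: {t} / ∅
  L4: {e,t} / {e}
  L5: {e} / ∅
  L6: {g,h} / ∅
  L7: {e} / {h}

Liveness:
  L0: in=∅ out={h}
  L1: in=∅ out={e,h}
  L2: in={e,h} out={e,h}
  L3: in={h} out={h}
  L4: in={e} out=∅
  L5: in={h} out={h}
  L6: in=∅ out={h}
  L7: in={h} out=∅

Interfere edges:
  e — {h,t}
  g — {h}
  h — {e,g,t}
  t — {e,h}

N(e) = ["h", "t"]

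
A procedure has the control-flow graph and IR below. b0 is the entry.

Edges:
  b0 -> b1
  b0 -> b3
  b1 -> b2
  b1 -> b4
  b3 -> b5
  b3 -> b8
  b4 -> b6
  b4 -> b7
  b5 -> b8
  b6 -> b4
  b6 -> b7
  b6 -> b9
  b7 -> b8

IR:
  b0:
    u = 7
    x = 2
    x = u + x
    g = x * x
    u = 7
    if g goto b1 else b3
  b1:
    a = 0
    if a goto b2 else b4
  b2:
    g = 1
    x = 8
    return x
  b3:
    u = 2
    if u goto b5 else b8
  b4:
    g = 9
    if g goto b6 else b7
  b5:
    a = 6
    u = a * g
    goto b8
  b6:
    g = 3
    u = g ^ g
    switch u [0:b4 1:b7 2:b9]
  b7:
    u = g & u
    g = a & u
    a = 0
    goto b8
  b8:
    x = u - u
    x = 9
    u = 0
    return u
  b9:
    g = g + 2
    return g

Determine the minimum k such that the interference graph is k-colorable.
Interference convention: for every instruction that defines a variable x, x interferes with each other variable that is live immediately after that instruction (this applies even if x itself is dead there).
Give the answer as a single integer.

Per-block:
  b0: def={g,u,x} ue=∅
  b1: def={a} ue=∅
  b2: def={g,x} ue=∅
  b3: def={u} ue=∅
  b4: def={g} ue=∅
  b5: def={a,u} ue={g}
  b6: def={g,u} ue=∅
  b7: def={a,g,u} ue={a,g,u}
  b8: def={u,x} ue={u}
  b9: def={g} ue={g}

Backward fixpoint:
  b0: in=∅ out={g,u}
  b1: in={u} out={a,u}
  b2: in=∅ out=∅
  b3: in={g} out={g,u}
  b4: in={a,u} out={a,g,u}
  b5: in={g} out={u}
  b6: in={a} out={a,g,u}
  b7: in={a,g,u} out={u}
  b8: in={u} out=∅
  b9: in={g} out=∅

Interference:
  a↔{g,u}
  g↔{a,u}
  u↔{a,g,x}
  x↔{u}

Chromatic number:
  {a,g,u} pairwise interfere (3-clique) ⇒ χ ≥ 3
  assign a→R1 g→R2 u→R0 x→R1 — no edge inside a register ⇒ χ ≤ 3
  χ = 3

Answer: 3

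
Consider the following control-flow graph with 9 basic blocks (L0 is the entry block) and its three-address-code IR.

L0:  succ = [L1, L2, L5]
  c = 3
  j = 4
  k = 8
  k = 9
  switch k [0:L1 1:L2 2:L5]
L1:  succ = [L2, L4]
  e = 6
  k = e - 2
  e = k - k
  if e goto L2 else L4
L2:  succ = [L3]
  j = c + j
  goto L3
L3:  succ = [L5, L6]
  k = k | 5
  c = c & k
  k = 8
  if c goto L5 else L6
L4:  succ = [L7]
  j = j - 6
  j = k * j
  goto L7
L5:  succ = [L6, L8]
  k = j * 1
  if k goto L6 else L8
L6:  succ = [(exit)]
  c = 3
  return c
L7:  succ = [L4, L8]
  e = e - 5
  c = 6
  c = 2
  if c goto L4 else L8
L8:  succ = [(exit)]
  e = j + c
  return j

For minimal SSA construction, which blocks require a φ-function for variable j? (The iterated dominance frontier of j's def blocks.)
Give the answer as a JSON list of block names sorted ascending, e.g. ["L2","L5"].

Answer: ["L4", "L5", "L6", "L8"]

Analysis:
idom tree: L1←L0 L2←L0 L3←L2 L4←L1 L5←L0 L6←L0 L7←L4 L8←L0
Join-block Dom:
  L2: preds {L0,L1}: {L0} ∩ {L0,L1} = {L0}; idom=L0
  L4: preds {L1,L7}: {L0,L1} ∩ {L0,L1,L4,L7} = {L0,L1}; idom=L1
  L5: preds {L0,L3}: {L0} ∩ {L0,L2,L3} = {L0}; idom=L0
  L6: preds {L3,L5}: {L0,L2,L3} ∩ {L0,L5} = {L0}; idom=L0
  L8: preds {L5,L7}: {L0,L5} ∩ {L0,L1,L4,L7} = {L0}; idom=L0

DF walk-up:
  L2←L0: walk · to L0
  L2←L1: walk L1 to L0
  L4←L1: walk · to L1
  L4←L7: walk L7→L4 to L1
  L5←L0: walk · to L0
  L5←L3: walk L3→L2 to L0
  L6←L3: walk L3→L2 to L0
  L6←L5: walk L5 to L0
  L8←L5: walk L5 to L0
  L8←L7: walk L7→L4→L1 to L0
  DF(L0)=∅
  DF(L1)={L2,L8}
  DF(L2)={L5,L6}
  DF(L3)={L5,L6}
  DF(L4)={L4,L8}
  DF(L5)={L6,L8}
  DF(L6)=∅
  DF(L7)={L4,L8}
  DF(L8)=∅

φ for j: defs {L0,L2,L4}
  DF⁺ = {L4,L5,L6,L8}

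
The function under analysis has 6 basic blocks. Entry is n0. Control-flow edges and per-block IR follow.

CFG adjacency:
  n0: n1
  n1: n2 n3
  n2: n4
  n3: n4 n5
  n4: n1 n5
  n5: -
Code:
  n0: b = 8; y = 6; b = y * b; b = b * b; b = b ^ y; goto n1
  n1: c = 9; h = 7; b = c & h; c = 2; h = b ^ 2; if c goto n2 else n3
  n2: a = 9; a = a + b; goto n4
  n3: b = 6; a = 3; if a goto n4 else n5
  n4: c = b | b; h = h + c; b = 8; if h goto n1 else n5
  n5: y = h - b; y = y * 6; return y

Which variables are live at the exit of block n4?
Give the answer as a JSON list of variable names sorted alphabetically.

Answer: ["b", "h"]

Analysis:
def/use:
  n0: def={b,y} ue=∅
  n1: def={b,c,h} ue=∅
  n2: def={a} ue={b}
  n3: def={a,b} ue=∅
  n4: def={b,c,h} ue={b,h}
  n5: def={y} ue={b,h}

Live sets:
  live n0: ∅→∅
  live n1: ∅→{b,h}
  live n2: {b,h}→{b,h}
  live n3: {h}→{b,h}
  live n4: {b,h}→{b,h}
  live n5: {b,h}→∅

live-out(n4) = ["b", "h"]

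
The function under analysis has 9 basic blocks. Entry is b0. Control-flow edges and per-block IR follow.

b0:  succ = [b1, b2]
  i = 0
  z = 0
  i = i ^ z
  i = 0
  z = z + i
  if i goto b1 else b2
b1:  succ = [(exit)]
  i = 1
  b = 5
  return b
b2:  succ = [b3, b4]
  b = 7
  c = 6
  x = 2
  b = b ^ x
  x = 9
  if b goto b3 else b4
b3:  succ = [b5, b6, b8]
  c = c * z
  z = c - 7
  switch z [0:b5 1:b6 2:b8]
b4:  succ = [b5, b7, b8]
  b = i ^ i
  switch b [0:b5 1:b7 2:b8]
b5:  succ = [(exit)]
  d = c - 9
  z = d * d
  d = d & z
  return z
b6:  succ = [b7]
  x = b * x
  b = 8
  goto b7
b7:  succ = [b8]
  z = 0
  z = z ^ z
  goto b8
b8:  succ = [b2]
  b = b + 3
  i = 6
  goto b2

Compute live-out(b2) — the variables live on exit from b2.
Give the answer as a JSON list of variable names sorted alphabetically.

Block summaries:
  b0 def {i,z} use ∅
  b1 def {b,i} use ∅
  b2 def {b,c,x} use ∅
  b3 def {c,z} use {c,z}
  b4 def {b} use {i}
  b5 def {d,z} use {c}
  b6 def {b,x} use {b,x}
  b7 def {z} use ∅
  b8 def {b,i} use {b}

Live sets:
  live b0: ∅→{i,z}
  live b1: ∅→∅
  live b2: {i,z}→{b,c,i,x,z}
  live b3: {b,c,x,z}→{b,c,x,z}
  live b4: {c,i,z}→{b,c,z}
  live b5: {c}→∅
  live b6: {b,x}→{b}
  live b7: {b}→{b,z}
  live b8: {b,z}→{i,z}

live-out(b2) = ["b", "c", "i", "x", "z"]

Answer: ["b", "c", "i", "x", "z"]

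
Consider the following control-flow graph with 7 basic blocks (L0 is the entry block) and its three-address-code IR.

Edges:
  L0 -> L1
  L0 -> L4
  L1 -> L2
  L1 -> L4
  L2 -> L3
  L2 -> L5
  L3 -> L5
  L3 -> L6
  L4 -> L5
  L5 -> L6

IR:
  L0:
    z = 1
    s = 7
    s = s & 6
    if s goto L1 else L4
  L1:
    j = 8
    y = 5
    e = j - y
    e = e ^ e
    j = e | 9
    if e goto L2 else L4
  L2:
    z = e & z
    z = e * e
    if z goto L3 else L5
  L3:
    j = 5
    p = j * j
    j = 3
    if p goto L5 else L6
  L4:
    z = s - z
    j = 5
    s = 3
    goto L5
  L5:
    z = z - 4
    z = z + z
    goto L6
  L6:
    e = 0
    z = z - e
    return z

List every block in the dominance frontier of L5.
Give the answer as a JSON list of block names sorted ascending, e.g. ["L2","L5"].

Answer: ["L6"]

Working:
idom tree: L1←L0 L2←L1 L3←L2 L4←L0 L5←L0 L6←L0
Dom at joins:
  L4: preds {L0,L1}: {L0} ∩ {L0,L1} = {L0}; idom=L0
  L5: preds {L2,L3,L4}: {L0,L1,L2} ∩ {L0,L1,L2,L3} ∩ {L0,L4} = {L0}; idom=L0
  L6: preds {L3,L5}: {L0,L1,L2,L3} ∩ {L0,L5} = {L0}; idom=L0

Frontier:
  join L4 pred L0: · stop@L0
  join L4 pred L1: L1 stop@L0
  join L5 pred L2: L2→L1 stop@L0
  join L5 pred L3: L3→L2→L1 stop@L0
  join L5 pred L4: L4 stop@L0
  join L6 pred L3: L3→L2→L1 stop@L0
  join L6 pred L5: L5 stop@L0
  DF(L0)=∅
  DF(L1)={L4,L5,L6}
  DF(L2)={L5,L6}
  DF(L3)={L5,L6}
  DF(L4)={L5}
  DF(L5)={L6}
  DF(L6)=∅

DF(L5) = ["L6"]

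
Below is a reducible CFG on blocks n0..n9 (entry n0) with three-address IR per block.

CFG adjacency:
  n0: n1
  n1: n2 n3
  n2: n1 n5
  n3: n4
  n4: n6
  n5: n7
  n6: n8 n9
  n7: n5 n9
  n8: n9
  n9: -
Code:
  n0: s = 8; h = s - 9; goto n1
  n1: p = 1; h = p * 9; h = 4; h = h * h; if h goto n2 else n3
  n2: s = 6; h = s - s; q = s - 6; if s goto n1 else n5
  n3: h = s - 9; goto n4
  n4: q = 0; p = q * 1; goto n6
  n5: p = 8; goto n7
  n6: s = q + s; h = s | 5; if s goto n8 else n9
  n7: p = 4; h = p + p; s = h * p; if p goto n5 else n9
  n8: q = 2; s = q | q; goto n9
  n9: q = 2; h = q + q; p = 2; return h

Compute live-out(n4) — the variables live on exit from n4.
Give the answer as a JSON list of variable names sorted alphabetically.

Answer: ["q", "s"]

Derivation:
Block summaries:
  n0 def {h,s} use ∅
  n1 def {h,p} use ∅
  n2 def {h,q,s} use ∅
  n3 def {h} use {s}
  n4 def {p,q} use ∅
  n5 def {p} use ∅
  n6 def {h,s} use {q,s}
  n7 def {h,p,s} use ∅
  n8 def {q,s} use ∅
  n9 def {h,p,q} use ∅

Liveness:
  live n0: ∅→{s}
  live n1: {s}→{s}
  live n2: ∅→{s}
  live n3: {s}→{s}
  live n4: {s}→{q,s}
  live n5: ∅→∅
  live n6: {q,s}→∅
  live n7: ∅→∅
  live n8: ∅→∅
  live n9: ∅→∅

live-out(n4) = ["q", "s"]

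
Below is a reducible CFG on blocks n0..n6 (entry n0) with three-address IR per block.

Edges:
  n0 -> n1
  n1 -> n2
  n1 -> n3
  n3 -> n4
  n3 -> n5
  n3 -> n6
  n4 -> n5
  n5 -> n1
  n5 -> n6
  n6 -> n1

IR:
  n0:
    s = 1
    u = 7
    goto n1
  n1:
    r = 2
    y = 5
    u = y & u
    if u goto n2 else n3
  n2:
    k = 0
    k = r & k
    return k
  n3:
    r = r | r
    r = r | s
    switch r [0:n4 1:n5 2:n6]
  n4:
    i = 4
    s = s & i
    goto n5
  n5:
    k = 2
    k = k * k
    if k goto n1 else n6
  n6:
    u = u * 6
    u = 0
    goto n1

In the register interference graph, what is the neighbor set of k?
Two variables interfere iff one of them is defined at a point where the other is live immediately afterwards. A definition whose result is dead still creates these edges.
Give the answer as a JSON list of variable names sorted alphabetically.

def/use:
  n0: def={s,u} ue=∅
  n1: def={r,u,y} ue={u}
  n2: def={k} ue={r}
  n3: def={r} ue={r,s}
  n4: def={i,s} ue={s}
  n5: def={k} ue=∅
  n6: def={u} ue={u}

Live sets:
  n0: in=∅ out={s,u}
  n1: in={s,u} out={r,s,u}
  n2: in={r} out=∅
  n3: in={r,s,u} out={s,u}
  n4: in={s,u} out={s,u}
  n5: in={s,u} out={s,u}
  n6: in={s,u} out={s,u}

Conflict graph:
  i↔{s,u}
  k↔{r,s,u}
  r↔{k,s,u,y}
  s↔{i,k,r,u,y}
  u↔{i,k,r,s,y}
  y↔{r,s,u}

N(k) = ["r", "s", "u"]

Answer: ["r", "s", "u"]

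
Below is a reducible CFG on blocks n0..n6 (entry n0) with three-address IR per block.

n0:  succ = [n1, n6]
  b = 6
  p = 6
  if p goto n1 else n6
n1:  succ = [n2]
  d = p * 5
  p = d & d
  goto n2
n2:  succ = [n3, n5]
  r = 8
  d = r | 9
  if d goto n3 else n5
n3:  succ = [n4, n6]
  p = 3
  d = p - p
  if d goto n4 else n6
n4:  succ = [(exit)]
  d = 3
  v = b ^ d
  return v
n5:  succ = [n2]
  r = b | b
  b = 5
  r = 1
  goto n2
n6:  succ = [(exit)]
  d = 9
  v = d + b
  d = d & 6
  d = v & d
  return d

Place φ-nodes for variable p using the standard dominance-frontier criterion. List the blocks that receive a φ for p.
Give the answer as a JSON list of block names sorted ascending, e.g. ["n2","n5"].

idom tree: n1←n0 n2←n1 n3←n2 n4←n3 n5←n2 n6←n0
Dom at joins:
  n2: preds {n1,n5}: {n0,n1} ∩ {n0,n1,n2,n5} = {n0,n1}; idom=n1
  n6: preds {n0,n3}: {n0} ∩ {n0,n1,n2,n3} = {n0}; idom=n0

Frontier:
  join n2 pred n1: · stop@n1
  join n2 pred n5: n5→n2 stop@n1
  join n6 pred n0: · stop@n0
  join n6 pred n3: n3→n2→n1 stop@n0
  n0 → ∅
  n1 → {n6}
  n2 → {n2,n6}
  n3 → {n6}
  n4 → ∅
  n5 → {n2}
  n6 → ∅

φ for p: defs {n0,n1,n3}
  DF⁺ = {n6}

Answer: ["n6"]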